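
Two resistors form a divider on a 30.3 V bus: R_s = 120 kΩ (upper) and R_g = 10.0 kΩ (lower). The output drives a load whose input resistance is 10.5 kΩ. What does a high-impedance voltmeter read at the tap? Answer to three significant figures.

V_out ≈ 1.24 V

The load sits in parallel with R_g: R_g‖R_L = (10.0 × 10.5) / (10.0 + 10.5) = 5.122 kΩ.
V_out = 30.3 × 5.122 / (120 + 5.122) = 30.3 × 5.122/125.1 = 1.24 V.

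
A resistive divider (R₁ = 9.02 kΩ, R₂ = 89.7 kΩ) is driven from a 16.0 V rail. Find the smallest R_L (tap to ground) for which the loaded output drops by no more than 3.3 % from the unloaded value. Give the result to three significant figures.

Output resistance R_th = R₁‖R₂ = (9.02 × 89.7)/98.72 = 8.196 kΩ.
The fractional drop is R_th/(R_th + R_L); requiring this ≤ 0.0330 gives R_L ≥ R_th(1/0.0330 − 1) = 8.196 × 29.30 = 240 kΩ.

R_L(min) ≈ 240 kΩ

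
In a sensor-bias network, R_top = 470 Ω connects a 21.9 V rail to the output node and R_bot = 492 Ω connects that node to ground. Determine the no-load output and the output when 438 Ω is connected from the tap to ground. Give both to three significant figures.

Open-circuit: V = 21.9 × 492/(470 + 492) = 11.2 V.
With the load, R_bot becomes R_bot‖R_L = 231.7 Ω, so V = 21.9 × 231.7/701.7 = 7.23 V.

Unloaded: 11.2 V; loaded: 7.23 V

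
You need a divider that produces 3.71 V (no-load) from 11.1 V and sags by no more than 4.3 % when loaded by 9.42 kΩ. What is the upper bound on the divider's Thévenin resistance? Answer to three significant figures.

Loading drop = R_th/(R_th + R_L) ≤ 0.0430, so R_th ≤ R_L · ε/(1−ε) = 9.42 kΩ × 0.0430/0.9570 = 423 Ω.

R_th ≤ 423 Ω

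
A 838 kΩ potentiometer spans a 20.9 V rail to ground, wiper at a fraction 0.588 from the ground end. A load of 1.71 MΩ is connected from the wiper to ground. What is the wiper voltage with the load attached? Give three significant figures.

The wiper splits the pot into (1−α)R = 345.3 kΩ above and αR = 492.7 kΩ below.
Lower section ‖ load = 382.5 kΩ.
V_wiper = 20.9 × 382.5/(345.3 + 382.5) = 11.0 V.

V ≈ 11.0 V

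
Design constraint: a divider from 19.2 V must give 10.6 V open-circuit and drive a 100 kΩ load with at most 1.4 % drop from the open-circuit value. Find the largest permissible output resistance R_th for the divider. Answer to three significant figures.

Loading drop = R_th/(R_th + R_L) ≤ 0.0140, so R_th ≤ R_L · ε/(1−ε) = 100 kΩ × 0.0140/0.9860 = 1.42 kΩ.
(Any R1, R2 with R2/(R1+R2) = 0.552 and R1‖R2 ≤ 1.42 kΩ will meet the spec.)

R_th ≤ 1.42 kΩ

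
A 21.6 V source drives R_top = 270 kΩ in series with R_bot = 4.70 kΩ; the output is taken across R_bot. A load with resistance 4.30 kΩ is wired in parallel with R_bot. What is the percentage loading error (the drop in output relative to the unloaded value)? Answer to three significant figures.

51.8 %

The divider's output (Thévenin) resistance is R_top‖R_bot = 4.620 kΩ.
Fractional drop under load = R_th/(R_th + R_L) = 4.620 / (4.620 + 4.30) = 0.5179.
So the output falls by 51.8 %.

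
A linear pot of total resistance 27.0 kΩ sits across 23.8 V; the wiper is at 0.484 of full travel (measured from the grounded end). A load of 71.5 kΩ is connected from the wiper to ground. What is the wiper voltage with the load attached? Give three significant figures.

The wiper splits the pot into (1−α)R = 13.93 kΩ above and αR = 13.07 kΩ below.
Lower section ‖ load = 11.05 kΩ.
V_wiper = 23.8 × 11.05/(13.93 + 11.05) = 10.5 V.

V ≈ 10.5 V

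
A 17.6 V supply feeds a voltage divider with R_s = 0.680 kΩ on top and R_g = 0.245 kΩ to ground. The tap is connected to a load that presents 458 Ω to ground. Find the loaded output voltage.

V_out ≈ 3.35 V

The load sits in parallel with R_g: R_g‖R_L = (245 × 458) / (245 + 458) = 159.6 Ω.
V_out = 17.6 × 159.6 / (680 + 159.6) = 17.6 × 159.6/839.6 = 3.35 V.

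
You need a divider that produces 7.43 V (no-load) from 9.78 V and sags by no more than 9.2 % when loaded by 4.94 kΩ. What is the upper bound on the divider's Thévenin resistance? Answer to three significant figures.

R_th ≤ 501 Ω

Loading drop = R_th/(R_th + R_L) ≤ 0.0920, so R_th ≤ R_L · ε/(1−ε) = 4.94 kΩ × 0.0920/0.9080 = 501 Ω.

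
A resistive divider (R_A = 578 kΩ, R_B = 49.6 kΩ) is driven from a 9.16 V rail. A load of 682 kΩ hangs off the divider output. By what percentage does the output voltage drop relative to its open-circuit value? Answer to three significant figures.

6.28 %

The divider's output (Thévenin) resistance is R_A‖R_B = 45.68 kΩ.
Fractional drop under load = R_th/(R_th + R_L) = 45.68 / (45.68 + 682) = 0.06277.
So the output falls by 6.28 %.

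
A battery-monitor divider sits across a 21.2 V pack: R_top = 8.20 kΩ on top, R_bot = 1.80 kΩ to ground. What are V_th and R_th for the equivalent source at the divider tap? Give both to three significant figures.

V_th is the open-circuit tap voltage: 21.2 × 1.80/(8.20 + 1.80) = 3.82 V.
With the supply zeroed, R_top and R_bot appear in parallel from the tap: R_th = R_top‖R_bot = (8.20 × 1.80)/10.00 = 1.48 kΩ.

V_th = 3.82 V, R_th = 1.48 kΩ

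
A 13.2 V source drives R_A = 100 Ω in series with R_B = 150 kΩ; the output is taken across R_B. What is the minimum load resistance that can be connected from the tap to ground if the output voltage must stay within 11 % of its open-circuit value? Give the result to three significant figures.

Output resistance R_th = R_A‖R_B = (100 × 150000)/150100 = 99.93 Ω.
The fractional drop is R_th/(R_th + R_L); requiring this ≤ 0.110 gives R_L ≥ R_th(1/0.110 − 1) = 99.93 × 8.091 = 809 Ω.

R_L(min) ≈ 809 Ω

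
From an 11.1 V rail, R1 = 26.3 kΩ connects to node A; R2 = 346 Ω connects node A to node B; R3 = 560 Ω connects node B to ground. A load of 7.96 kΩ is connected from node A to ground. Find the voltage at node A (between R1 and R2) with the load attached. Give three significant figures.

Below node A the series string R2+R3 = 906.0 Ω sits in parallel with the 7960 Ω load: 813.4 Ω.
V_A = 11.1 × 813.4/(26300 + 813.4) = 0.333 V.

V ≈ 0.333 V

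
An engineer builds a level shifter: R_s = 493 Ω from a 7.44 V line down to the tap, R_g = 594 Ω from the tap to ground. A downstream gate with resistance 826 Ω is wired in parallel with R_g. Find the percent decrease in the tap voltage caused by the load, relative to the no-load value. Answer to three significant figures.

The divider's output (Thévenin) resistance is R_s‖R_g = 269.4 Ω.
Fractional drop under load = R_th/(R_th + R_L) = 269.4 / (269.4 + 826) = 0.2459.
So the output falls by 24.6 %.

24.6 %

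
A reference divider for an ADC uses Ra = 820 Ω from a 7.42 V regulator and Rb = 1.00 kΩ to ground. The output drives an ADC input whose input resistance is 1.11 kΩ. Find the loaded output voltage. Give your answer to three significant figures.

V_out ≈ 2.90 V

The load sits in parallel with Rb: Rb‖R_L = (1000 × 1110) / (1000 + 1110) = 526.1 Ω.
V_out = 7.42 × 526.1 / (820 + 526.1) = 7.42 × 526.1/1346 = 2.90 V.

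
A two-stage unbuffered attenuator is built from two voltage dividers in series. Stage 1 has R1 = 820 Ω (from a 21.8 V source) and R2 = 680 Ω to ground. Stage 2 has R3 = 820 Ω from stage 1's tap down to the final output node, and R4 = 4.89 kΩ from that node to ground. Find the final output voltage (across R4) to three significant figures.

V_out ≈ 7.95 V

Stage 2 presents R3+R4 = 5710 Ω as a load on stage 1's tap.
Stage 1's lower leg becomes R2‖(R3+R4) = 607.6 Ω, so V_mid = 21.8 × 607.6/1428 = 9.279 V.
Stage 2 is itself unloaded: V_out = V_mid × R4/(R3+R4) = 9.279 × 4890/5710 = 7.95 V.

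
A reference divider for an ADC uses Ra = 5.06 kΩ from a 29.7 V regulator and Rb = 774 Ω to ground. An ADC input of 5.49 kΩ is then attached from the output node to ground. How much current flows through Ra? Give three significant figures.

I ≈ 5.18 mA

Rb‖R_L = 678.4 Ω, so the source sees Ra + Rb‖R_L = 5738 Ω.
I = 29.7 V / 5738 Ω = 5.18 mA.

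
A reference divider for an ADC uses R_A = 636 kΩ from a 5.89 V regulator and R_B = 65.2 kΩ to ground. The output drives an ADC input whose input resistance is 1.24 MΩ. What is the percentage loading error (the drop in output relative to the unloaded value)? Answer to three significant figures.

The divider's output (Thévenin) resistance is R_A‖R_B = 59.14 kΩ.
Fractional drop under load = R_th/(R_th + R_L) = 59.14 / (59.14 + 1240) = 0.04552.
So the output falls by 4.55 %.

4.55 %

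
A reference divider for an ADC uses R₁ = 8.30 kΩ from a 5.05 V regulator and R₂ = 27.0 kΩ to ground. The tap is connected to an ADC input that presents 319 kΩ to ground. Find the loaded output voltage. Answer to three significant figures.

V_out ≈ 3.79 V

The load sits in parallel with R₂: R₂‖R_L = (27.0 × 319) / (27.0 + 319) = 24.89 kΩ.
V_out = 5.05 × 24.89 / (8.30 + 24.89) = 5.05 × 24.89/33.19 = 3.79 V.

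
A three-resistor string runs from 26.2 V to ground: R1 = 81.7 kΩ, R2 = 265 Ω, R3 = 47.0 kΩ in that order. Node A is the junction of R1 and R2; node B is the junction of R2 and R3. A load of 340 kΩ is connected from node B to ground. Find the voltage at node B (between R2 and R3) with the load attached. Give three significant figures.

V ≈ 8.78 V

At node B, R3 is in parallel with the load: R3‖R_L = 41290 Ω.
Below node A the resistance is R2 + (R3‖R_L) = 41560 Ω, so V_A = 26.2 × 41560/123300 = 8.834 V.
Then V_B = V_A × (R3‖R_L)/(R2 + R3‖R_L) = 8.834 × 41290/41560 = 8.78 V.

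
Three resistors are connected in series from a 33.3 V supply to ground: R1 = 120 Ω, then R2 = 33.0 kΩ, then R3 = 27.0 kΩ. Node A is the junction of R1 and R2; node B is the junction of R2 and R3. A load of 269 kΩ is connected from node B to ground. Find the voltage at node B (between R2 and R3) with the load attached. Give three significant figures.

V ≈ 14.2 V

At node B, R3 is in parallel with the load: R3‖R_L = 24540 Ω.
Below node A the resistance is R2 + (R3‖R_L) = 57540 Ω, so V_A = 33.3 × 57540/57660 = 33.23 V.
Then V_B = V_A × (R3‖R_L)/(R2 + R3‖R_L) = 33.23 × 24540/57540 = 14.2 V.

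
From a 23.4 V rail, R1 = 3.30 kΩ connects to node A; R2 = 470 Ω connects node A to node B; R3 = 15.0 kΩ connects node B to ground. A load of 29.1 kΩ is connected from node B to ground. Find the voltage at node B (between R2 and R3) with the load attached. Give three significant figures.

V ≈ 16.9 V

At node B, R3 is in parallel with the load: R3‖R_L = 9898 Ω.
Below node A the resistance is R2 + (R3‖R_L) = 10370 Ω, so V_A = 23.4 × 10370/13670 = 17.75 V.
Then V_B = V_A × (R3‖R_L)/(R2 + R3‖R_L) = 17.75 × 9898/10370 = 16.9 V.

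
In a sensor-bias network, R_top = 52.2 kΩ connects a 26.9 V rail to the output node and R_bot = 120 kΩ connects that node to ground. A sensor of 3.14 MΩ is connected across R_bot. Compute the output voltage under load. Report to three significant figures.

V_out ≈ 18.5 V

The load sits in parallel with R_bot: R_bot‖R_L = (120 × 3140) / (120 + 3140) = 115.6 kΩ.
V_out = 26.9 × 115.6 / (52.2 + 115.6) = 26.9 × 115.6/167.8 = 18.5 V.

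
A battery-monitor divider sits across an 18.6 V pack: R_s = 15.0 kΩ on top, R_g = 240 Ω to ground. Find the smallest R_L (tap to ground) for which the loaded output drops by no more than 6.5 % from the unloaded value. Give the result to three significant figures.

Output resistance R_th = R_s‖R_g = (15000 × 240)/15240 = 236.2 Ω.
The fractional drop is R_th/(R_th + R_L); requiring this ≤ 0.0650 gives R_L ≥ R_th(1/0.0650 − 1) = 236.2 × 14.38 = 3.40 kΩ.

R_L(min) ≈ 3.40 kΩ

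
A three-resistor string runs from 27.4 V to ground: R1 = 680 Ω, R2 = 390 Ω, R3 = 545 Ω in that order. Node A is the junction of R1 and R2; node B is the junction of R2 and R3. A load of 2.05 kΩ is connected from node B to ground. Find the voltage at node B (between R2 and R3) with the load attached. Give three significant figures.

At node B, R3 is in parallel with the load: R3‖R_L = 430.5 Ω.
Below node A the resistance is R2 + (R3‖R_L) = 820.5 Ω, so V_A = 27.4 × 820.5/1501 = 14.98 V.
Then V_B = V_A × (R3‖R_L)/(R2 + R3‖R_L) = 14.98 × 430.5/820.5 = 7.86 V.

V ≈ 7.86 V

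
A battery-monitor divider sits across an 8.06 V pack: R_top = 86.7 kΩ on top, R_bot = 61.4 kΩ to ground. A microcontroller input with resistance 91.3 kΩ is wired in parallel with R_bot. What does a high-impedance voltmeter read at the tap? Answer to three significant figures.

The load sits in parallel with R_bot: R_bot‖R_L = (61.4 × 91.3) / (61.4 + 91.3) = 36.71 kΩ.
V_out = 8.06 × 36.71 / (86.7 + 36.71) = 8.06 × 36.71/123.4 = 2.40 V.
(Unloaded it would have been 3.34 V.)

V_out ≈ 2.40 V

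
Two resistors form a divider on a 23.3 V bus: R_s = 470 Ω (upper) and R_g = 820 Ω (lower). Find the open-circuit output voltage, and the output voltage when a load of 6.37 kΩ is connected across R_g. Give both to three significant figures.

Unloaded: 14.8 V; loaded: 14.1 V

Open-circuit: V = 23.3 × 820/(470 + 820) = 14.8 V.
With the load, R_g becomes R_g‖R_L = 726.5 Ω, so V = 23.3 × 726.5/1196 = 14.1 V.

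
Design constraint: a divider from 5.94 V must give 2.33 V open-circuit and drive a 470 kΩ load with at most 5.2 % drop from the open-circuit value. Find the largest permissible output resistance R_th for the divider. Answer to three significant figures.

Loading drop = R_th/(R_th + R_L) ≤ 0.0520, so R_th ≤ R_L · ε/(1−ε) = 470 kΩ × 0.0520/0.9480 = 25.8 kΩ.

R_th ≤ 25.8 kΩ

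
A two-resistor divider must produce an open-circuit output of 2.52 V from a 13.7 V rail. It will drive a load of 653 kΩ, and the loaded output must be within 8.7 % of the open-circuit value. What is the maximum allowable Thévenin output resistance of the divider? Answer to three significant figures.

Loading drop = R_th/(R_th + R_L) ≤ 0.0870, so R_th ≤ R_L · ε/(1−ε) = 653 kΩ × 0.0870/0.9130 = 62.2 kΩ.

R_th ≤ 62.2 kΩ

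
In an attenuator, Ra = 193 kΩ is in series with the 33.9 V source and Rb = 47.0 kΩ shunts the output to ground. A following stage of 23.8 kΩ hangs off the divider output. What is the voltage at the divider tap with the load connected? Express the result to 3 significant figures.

The load sits in parallel with Rb: Rb‖R_L = (47.0 × 23.8) / (47.0 + 23.8) = 15.80 kΩ.
V_out = 33.9 × 15.80 / (193 + 15.80) = 33.9 × 15.80/208.8 = 2.57 V.
(Unloaded it would have been 6.64 V.)

V_out ≈ 2.57 V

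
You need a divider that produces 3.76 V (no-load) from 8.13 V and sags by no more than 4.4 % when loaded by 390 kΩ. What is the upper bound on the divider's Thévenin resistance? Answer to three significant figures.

Loading drop = R_th/(R_th + R_L) ≤ 0.0440, so R_th ≤ R_L · ε/(1−ε) = 390 kΩ × 0.0440/0.9560 = 17.9 kΩ.

R_th ≤ 17.9 kΩ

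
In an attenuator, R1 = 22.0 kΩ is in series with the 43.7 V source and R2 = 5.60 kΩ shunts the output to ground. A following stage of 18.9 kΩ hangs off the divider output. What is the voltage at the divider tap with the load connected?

The load sits in parallel with R2: R2‖R_L = (5.60 × 18.9) / (5.60 + 18.9) = 4.320 kΩ.
V_out = 43.7 × 4.320 / (22.0 + 4.320) = 43.7 × 4.320/26.32 = 7.17 V.

V_out ≈ 7.17 V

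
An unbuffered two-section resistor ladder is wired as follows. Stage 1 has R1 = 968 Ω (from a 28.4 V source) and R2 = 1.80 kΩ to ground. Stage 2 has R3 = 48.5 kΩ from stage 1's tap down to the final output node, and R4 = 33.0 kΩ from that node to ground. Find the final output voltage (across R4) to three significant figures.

V_out ≈ 7.42 V

Stage 2 presents R3+R4 = 81500 Ω as a load on stage 1's tap.
Stage 1's lower leg becomes R2‖(R3+R4) = 1761 Ω, so V_mid = 28.4 × 1761/2729 = 18.33 V.
Stage 2 is itself unloaded: V_out = V_mid × R4/(R3+R4) = 18.33 × 33000/81500 = 7.42 V.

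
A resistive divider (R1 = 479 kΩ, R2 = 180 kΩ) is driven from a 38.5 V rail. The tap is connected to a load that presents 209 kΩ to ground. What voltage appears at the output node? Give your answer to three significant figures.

The load sits in parallel with R2: R2‖R_L = (180 × 209) / (180 + 209) = 96.71 kΩ.
V_out = 38.5 × 96.71 / (479 + 96.71) = 38.5 × 96.71/575.7 = 6.47 V.

V_out ≈ 6.47 V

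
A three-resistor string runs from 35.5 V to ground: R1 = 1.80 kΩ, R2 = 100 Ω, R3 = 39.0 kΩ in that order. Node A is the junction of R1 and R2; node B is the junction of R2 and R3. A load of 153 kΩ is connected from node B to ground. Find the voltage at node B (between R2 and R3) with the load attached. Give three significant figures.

At node B, R3 is in parallel with the load: R3‖R_L = 31080 Ω.
Below node A the resistance is R2 + (R3‖R_L) = 31180 Ω, so V_A = 35.5 × 31180/32980 = 33.56 V.
Then V_B = V_A × (R3‖R_L)/(R2 + R3‖R_L) = 33.56 × 31080/31180 = 33.5 V.

V ≈ 33.5 V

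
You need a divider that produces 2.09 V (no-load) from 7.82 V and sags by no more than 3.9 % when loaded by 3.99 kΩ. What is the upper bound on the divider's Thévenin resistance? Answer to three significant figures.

R_th ≤ 162 Ω

Loading drop = R_th/(R_th + R_L) ≤ 0.0390, so R_th ≤ R_L · ε/(1−ε) = 3.99 kΩ × 0.0390/0.9610 = 162 Ω.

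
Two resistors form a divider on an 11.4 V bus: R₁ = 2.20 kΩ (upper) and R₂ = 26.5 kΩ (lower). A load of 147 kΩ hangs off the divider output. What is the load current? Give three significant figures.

R₂‖R_L = 22.45 kΩ; V_out = 11.4 × 22.45/24.65 = 10.38 V.
I_L = V_out / R_L = 10.38 / 147 kΩ = 0.0706 mA.

I_L ≈ 0.0706 mA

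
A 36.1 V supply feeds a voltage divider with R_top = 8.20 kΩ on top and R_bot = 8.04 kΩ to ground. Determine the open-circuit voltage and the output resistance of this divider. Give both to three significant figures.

V_th = 17.9 V, R_th = 4.06 kΩ

V_th is the open-circuit tap voltage: 36.1 × 8.04/(8.20 + 8.04) = 17.9 V.
With the supply zeroed, R_top and R_bot appear in parallel from the tap: R_th = R_top‖R_bot = (8.20 × 8.04)/16.24 = 4.06 kΩ.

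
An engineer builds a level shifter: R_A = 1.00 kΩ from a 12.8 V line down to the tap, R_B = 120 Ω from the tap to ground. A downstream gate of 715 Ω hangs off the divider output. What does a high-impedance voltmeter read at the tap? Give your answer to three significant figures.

The load sits in parallel with R_B: R_B‖R_L = (120 × 715) / (120 + 715) = 102.8 Ω.
V_out = 12.8 × 102.8 / (1000 + 102.8) = 12.8 × 102.8/1103 = 1.19 V.

V_out ≈ 1.19 V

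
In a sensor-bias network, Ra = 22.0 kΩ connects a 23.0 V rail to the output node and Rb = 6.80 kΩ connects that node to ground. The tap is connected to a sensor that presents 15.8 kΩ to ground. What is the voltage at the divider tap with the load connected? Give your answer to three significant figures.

The load sits in parallel with Rb: Rb‖R_L = (6.80 × 15.8) / (6.80 + 15.8) = 4.754 kΩ.
V_out = 23.0 × 4.754 / (22.0 + 4.754) = 23.0 × 4.754/26.75 = 4.09 V.

V_out ≈ 4.09 V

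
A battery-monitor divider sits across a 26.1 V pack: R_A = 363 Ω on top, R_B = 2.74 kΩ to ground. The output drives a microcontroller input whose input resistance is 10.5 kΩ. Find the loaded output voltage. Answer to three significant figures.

The load sits in parallel with R_B: R_B‖R_L = (2740 × 10500) / (2740 + 10500) = 2173 Ω.
V_out = 26.1 × 2173 / (363 + 2173) = 26.1 × 2173/2536 = 22.4 V.

V_out ≈ 22.4 V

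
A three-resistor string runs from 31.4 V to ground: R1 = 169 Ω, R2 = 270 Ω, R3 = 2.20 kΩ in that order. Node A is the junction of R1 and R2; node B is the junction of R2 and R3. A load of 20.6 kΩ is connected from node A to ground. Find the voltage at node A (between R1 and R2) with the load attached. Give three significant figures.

Below node A the series string R2+R3 = 2470 Ω sits in parallel with the 20600 Ω load: 2206 Ω.
V_A = 31.4 × 2206/(169 + 2206) = 29.2 V.

V ≈ 29.2 V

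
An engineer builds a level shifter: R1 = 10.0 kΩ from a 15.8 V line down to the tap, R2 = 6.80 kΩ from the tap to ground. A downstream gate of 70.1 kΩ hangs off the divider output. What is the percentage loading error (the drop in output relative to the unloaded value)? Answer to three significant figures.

The divider's output (Thévenin) resistance is R1‖R2 = 4.048 kΩ.
Fractional drop under load = R_th/(R_th + R_L) = 4.048 / (4.048 + 70.1) = 0.05459.
So the output falls by 5.46 %.

5.46 %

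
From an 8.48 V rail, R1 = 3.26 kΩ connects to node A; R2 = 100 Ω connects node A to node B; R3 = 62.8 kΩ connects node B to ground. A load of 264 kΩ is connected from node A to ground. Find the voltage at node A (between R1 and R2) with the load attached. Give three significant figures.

Below node A the series string R2+R3 = 62900 Ω sits in parallel with the 264000 Ω load: 50800 Ω.
V_A = 8.48 × 50800/(3260 + 50800) = 7.97 V.

V ≈ 7.97 V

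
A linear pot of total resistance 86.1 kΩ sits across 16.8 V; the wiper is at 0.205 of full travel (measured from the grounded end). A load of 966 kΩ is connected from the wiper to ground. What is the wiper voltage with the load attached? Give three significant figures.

V ≈ 3.39 V

The wiper splits the pot into (1−α)R = 68.45 kΩ above and αR = 17.65 kΩ below.
Lower section ‖ load = 17.33 kΩ.
V_wiper = 16.8 × 17.33/(68.45 + 17.33) = 3.39 V.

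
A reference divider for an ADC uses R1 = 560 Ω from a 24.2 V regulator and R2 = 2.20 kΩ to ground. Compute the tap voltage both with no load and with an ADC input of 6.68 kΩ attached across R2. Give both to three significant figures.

Unloaded: 19.3 V; loaded: 18.1 V

Open-circuit: V = 24.2 × 2200/(560 + 2200) = 19.3 V.
With the load, R2 becomes R2‖R_L = 1655 Ω, so V = 24.2 × 1655/2215 = 18.1 V.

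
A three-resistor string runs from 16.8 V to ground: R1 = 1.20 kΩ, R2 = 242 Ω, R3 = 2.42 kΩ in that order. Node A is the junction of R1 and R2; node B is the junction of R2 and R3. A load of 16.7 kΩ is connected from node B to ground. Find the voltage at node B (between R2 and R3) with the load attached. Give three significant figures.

At node B, R3 is in parallel with the load: R3‖R_L = 2114 Ω.
Below node A the resistance is R2 + (R3‖R_L) = 2356 Ω, so V_A = 16.8 × 2356/3556 = 11.13 V.
Then V_B = V_A × (R3‖R_L)/(R2 + R3‖R_L) = 11.13 × 2114/2356 = 9.99 V.

V ≈ 9.99 V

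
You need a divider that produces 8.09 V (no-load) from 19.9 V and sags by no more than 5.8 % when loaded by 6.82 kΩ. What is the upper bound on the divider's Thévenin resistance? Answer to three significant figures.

R_th ≤ 420 Ω

Loading drop = R_th/(R_th + R_L) ≤ 0.0580, so R_th ≤ R_L · ε/(1−ε) = 6.82 kΩ × 0.0580/0.9420 = 420 Ω.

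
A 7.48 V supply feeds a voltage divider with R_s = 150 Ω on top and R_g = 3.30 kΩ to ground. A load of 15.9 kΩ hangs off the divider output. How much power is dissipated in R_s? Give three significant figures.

Total resistance from the source is R_s + (R_g‖R_L) = 2883 Ω, so I = 7.48/2883 Ω = 2.595 mA.
P = I²·R_s = (2.595 mA)² × 150 Ω = 1.01 mW.

P ≈ 1.01 mW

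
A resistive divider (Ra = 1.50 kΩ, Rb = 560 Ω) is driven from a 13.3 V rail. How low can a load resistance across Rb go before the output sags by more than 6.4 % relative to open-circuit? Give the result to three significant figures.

Output resistance R_th = Ra‖Rb = (1500 × 560)/2060 = 407.8 Ω.
The fractional drop is R_th/(R_th + R_L); requiring this ≤ 0.0640 gives R_L ≥ R_th(1/0.0640 − 1) = 407.8 × 14.62 = 5.96 kΩ.

R_L(min) ≈ 5.96 kΩ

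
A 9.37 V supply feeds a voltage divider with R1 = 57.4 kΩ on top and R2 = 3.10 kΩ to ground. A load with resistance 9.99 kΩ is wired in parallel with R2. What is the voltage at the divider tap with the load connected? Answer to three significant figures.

V_out ≈ 0.371 V

The load sits in parallel with R2: R2‖R_L = (3.10 × 9.99) / (3.10 + 9.99) = 2.366 kΩ.
V_out = 9.37 × 2.366 / (57.4 + 2.366) = 9.37 × 2.366/59.77 = 0.371 V.
(Unloaded it would have been 0.480 V.)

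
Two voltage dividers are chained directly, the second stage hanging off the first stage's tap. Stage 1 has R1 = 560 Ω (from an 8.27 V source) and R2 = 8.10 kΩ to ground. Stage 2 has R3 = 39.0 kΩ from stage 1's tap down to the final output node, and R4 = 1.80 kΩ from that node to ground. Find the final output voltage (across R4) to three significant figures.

V_out ≈ 0.337 V

Stage 2 presents R3+R4 = 40800 Ω as a load on stage 1's tap.
Stage 1's lower leg becomes R2‖(R3+R4) = 6758 Ω, so V_mid = 8.27 × 6758/7318 = 7.637 V.
Stage 2 is itself unloaded: V_out = V_mid × R4/(R3+R4) = 7.637 × 1800/40800 = 0.337 V.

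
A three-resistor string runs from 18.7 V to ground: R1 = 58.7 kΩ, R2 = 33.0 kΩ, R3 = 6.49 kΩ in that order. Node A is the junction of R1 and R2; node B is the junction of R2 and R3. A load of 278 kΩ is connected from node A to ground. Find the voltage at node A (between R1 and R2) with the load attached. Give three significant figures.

V ≈ 6.93 V

Below node A the series string R2+R3 = 39.49 kΩ sits in parallel with the 278 kΩ load: 34.58 kΩ.
V_A = 18.7 × 34.58/(58.7 + 34.58) = 6.93 V.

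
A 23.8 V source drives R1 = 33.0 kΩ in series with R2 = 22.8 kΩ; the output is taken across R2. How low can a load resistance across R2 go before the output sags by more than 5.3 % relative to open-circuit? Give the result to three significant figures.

Output resistance R_th = R1‖R2 = (33.0 × 22.8)/55.80 = 13.48 kΩ.
The fractional drop is R_th/(R_th + R_L); requiring this ≤ 0.0530 gives R_L ≥ R_th(1/0.0530 − 1) = 13.48 × 17.87 = 241 kΩ.

R_L(min) ≈ 241 kΩ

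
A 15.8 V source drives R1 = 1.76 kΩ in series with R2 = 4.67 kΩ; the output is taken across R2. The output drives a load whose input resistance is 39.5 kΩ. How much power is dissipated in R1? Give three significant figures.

Total resistance from the source is R1 + (R2‖R_L) = 5.936 kΩ, so I = 15.8/5.936 kΩ = 2.662 mA.
P = I²·R1 = (2.662 mA)² × 1.76 kΩ = 12.5 mW.

P ≈ 12.5 mW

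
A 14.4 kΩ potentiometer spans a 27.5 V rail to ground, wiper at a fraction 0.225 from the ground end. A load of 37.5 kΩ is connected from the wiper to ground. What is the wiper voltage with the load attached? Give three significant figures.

V ≈ 5.80 V

The wiper splits the pot into (1−α)R = 11.16 kΩ above and αR = 3.240 kΩ below.
Lower section ‖ load = 2.982 kΩ.
V_wiper = 27.5 × 2.982/(11.16 + 2.982) = 5.80 V.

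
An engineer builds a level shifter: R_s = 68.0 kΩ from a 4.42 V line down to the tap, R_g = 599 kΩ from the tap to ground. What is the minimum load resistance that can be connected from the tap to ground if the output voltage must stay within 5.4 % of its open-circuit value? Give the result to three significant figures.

R_L(min) ≈ 1.07 MΩ

Output resistance R_th = R_s‖R_g = (68.0 × 599)/667.0 = 61.07 kΩ.
The fractional drop is R_th/(R_th + R_L); requiring this ≤ 0.0540 gives R_L ≥ R_th(1/0.0540 − 1) = 61.07 × 17.52 = 1.07 MΩ.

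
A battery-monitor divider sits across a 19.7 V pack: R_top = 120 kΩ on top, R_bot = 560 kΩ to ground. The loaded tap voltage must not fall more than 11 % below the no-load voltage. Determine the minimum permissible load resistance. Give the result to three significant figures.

R_L(min) ≈ 800 kΩ

Output resistance R_th = R_top‖R_bot = (120 × 560)/680.0 = 98.82 kΩ.
The fractional drop is R_th/(R_th + R_L); requiring this ≤ 0.110 gives R_L ≥ R_th(1/0.110 − 1) = 98.82 × 8.091 = 800 kΩ.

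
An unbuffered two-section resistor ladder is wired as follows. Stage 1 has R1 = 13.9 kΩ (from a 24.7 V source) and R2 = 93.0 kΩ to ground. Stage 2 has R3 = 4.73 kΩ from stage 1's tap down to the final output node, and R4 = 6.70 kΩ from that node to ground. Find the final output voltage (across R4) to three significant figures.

V_out ≈ 6.12 V

Stage 2 presents R3+R4 = 11.43 kΩ as a load on stage 1's tap.
Stage 1's lower leg becomes R2‖(R3+R4) = 10.18 kΩ, so V_mid = 24.7 × 10.18/24.08 = 10.44 V.
Stage 2 is itself unloaded: V_out = V_mid × R4/(R3+R4) = 10.44 × 6.70/11.43 = 6.12 V.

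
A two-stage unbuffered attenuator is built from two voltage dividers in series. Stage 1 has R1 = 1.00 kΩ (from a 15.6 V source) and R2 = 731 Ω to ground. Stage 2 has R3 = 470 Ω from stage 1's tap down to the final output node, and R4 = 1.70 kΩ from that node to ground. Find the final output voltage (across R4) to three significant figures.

V_out ≈ 4.32 V

Stage 2 presents R3+R4 = 2170 Ω as a load on stage 1's tap.
Stage 1's lower leg becomes R2‖(R3+R4) = 546.8 Ω, so V_mid = 15.6 × 546.8/1547 = 5.515 V.
Stage 2 is itself unloaded: V_out = V_mid × R4/(R3+R4) = 5.515 × 1700/2170 = 4.32 V.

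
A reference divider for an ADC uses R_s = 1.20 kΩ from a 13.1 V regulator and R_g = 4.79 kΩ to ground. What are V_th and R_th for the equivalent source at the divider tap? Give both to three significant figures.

V_th = 10.5 V, R_th = 960 Ω

V_th is the open-circuit tap voltage: 13.1 × 4.79/(1.20 + 4.79) = 10.5 V.
With the supply zeroed, R_s and R_g appear in parallel from the tap: R_th = R_s‖R_g = (1.20 × 4.79)/5.990 = 960 Ω.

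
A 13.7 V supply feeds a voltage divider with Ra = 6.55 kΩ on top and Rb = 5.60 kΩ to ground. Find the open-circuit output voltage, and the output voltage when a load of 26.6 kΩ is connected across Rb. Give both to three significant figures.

Open-circuit: V = 13.7 × 5.60/(6.55 + 5.60) = 6.31 V.
With the load, Rb becomes Rb‖R_L = 4.626 kΩ, so V = 13.7 × 4.626/11.18 = 5.67 V.

Unloaded: 6.31 V; loaded: 5.67 V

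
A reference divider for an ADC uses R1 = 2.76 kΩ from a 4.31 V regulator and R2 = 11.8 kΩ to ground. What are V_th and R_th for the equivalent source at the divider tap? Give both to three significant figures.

V_th is the open-circuit tap voltage: 4.31 × 11.8/(2.76 + 11.8) = 3.49 V.
With the supply zeroed, R1 and R2 appear in parallel from the tap: R_th = R1‖R2 = (2.76 × 11.8)/14.56 = 2.24 kΩ.

V_th = 3.49 V, R_th = 2.24 kΩ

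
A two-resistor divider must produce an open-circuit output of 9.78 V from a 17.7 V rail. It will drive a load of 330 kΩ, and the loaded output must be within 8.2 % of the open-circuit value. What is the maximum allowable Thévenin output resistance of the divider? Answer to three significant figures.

R_th ≤ 29.5 kΩ

Loading drop = R_th/(R_th + R_L) ≤ 0.0820, so R_th ≤ R_L · ε/(1−ε) = 330 kΩ × 0.0820/0.9180 = 29.5 kΩ.
(Any R1, R2 with R2/(R1+R2) = 0.553 and R1‖R2 ≤ 29.5 kΩ will meet the spec.)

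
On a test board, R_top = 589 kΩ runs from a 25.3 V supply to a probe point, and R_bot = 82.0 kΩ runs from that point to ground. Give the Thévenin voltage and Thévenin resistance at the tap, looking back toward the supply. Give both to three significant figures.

V_th is the open-circuit tap voltage: 25.3 × 82.0/(589 + 82.0) = 3.09 V.
With the supply zeroed, R_top and R_bot appear in parallel from the tap: R_th = R_top‖R_bot = (589 × 82.0)/671.0 = 72.0 kΩ.

V_th = 3.09 V, R_th = 72.0 kΩ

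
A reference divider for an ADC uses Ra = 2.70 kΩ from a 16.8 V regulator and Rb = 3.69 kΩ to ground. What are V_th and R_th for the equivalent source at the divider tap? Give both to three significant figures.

V_th is the open-circuit tap voltage: 16.8 × 3.69/(2.70 + 3.69) = 9.70 V.
With the supply zeroed, Ra and Rb appear in parallel from the tap: R_th = Ra‖Rb = (2.70 × 3.69)/6.390 = 1.56 kΩ.

V_th = 9.70 V, R_th = 1.56 kΩ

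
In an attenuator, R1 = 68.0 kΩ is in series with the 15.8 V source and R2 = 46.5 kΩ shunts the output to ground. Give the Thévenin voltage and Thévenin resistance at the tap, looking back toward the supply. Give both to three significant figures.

V_th = 6.42 V, R_th = 27.6 kΩ

V_th is the open-circuit tap voltage: 15.8 × 46.5/(68.0 + 46.5) = 6.42 V.
With the supply zeroed, R1 and R2 appear in parallel from the tap: R_th = R1‖R2 = (68.0 × 46.5)/114.5 = 27.6 kΩ.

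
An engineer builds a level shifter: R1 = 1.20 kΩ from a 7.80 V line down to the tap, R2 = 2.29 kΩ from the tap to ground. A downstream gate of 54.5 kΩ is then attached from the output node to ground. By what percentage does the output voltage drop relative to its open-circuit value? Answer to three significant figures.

1.42 %

The divider's output (Thévenin) resistance is R1‖R2 = 0.7874 kΩ.
Fractional drop under load = R_th/(R_th + R_L) = 0.7874 / (0.7874 + 54.5) = 0.01424.
So the output falls by 1.42 %.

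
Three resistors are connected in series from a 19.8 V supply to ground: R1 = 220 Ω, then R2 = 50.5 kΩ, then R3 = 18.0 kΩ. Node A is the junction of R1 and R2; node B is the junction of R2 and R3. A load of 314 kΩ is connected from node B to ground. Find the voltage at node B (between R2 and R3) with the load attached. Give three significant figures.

V ≈ 4.98 V

At node B, R3 is in parallel with the load: R3‖R_L = 17020 Ω.
Below node A the resistance is R2 + (R3‖R_L) = 67520 Ω, so V_A = 19.8 × 67520/67740 = 19.74 V.
Then V_B = V_A × (R3‖R_L)/(R2 + R3‖R_L) = 19.74 × 17020/67520 = 4.98 V.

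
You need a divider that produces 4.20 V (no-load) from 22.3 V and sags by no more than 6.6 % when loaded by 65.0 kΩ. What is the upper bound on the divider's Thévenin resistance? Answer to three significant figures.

R_th ≤ 4.59 kΩ

Loading drop = R_th/(R_th + R_L) ≤ 0.0660, so R_th ≤ R_L · ε/(1−ε) = 65.0 kΩ × 0.0660/0.9340 = 4.59 kΩ.
(Any R1, R2 with R2/(R1+R2) = 0.188 and R1‖R2 ≤ 4.59 kΩ will meet the spec.)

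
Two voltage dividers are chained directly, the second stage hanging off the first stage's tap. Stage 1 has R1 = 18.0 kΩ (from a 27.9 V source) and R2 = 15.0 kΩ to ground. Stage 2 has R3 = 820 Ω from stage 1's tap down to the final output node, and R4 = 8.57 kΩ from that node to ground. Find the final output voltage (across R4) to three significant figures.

V_out ≈ 6.19 V

Stage 2 presents R3+R4 = 9390 Ω as a load on stage 1's tap.
Stage 1's lower leg becomes R2‖(R3+R4) = 5775 Ω, so V_mid = 27.9 × 5775/23770 = 6.777 V.
Stage 2 is itself unloaded: V_out = V_mid × R4/(R3+R4) = 6.777 × 8570/9390 = 6.19 V.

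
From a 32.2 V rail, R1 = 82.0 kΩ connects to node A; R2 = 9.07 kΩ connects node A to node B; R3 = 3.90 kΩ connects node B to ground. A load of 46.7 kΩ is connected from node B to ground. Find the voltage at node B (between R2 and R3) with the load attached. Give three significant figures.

At node B, R3 is in parallel with the load: R3‖R_L = 3.599 kΩ.
Below node A the resistance is R2 + (R3‖R_L) = 12.67 kΩ, so V_A = 32.2 × 12.67/94.67 = 4.309 V.
Then V_B = V_A × (R3‖R_L)/(R2 + R3‖R_L) = 4.309 × 3.599/12.67 = 1.22 V.

V ≈ 1.22 V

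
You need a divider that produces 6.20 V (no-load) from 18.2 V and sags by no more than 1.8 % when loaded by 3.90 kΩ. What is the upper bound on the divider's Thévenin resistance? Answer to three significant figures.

Loading drop = R_th/(R_th + R_L) ≤ 0.0180, so R_th ≤ R_L · ε/(1−ε) = 3.90 kΩ × 0.0180/0.9820 = 71.5 Ω.

R_th ≤ 71.5 Ω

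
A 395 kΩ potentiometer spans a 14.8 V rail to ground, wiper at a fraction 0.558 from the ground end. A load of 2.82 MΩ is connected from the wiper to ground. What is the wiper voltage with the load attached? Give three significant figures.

The wiper splits the pot into (1−α)R = 174.6 kΩ above and αR = 220.4 kΩ below.
Lower section ‖ load = 204.4 kΩ.
V_wiper = 14.8 × 204.4/(174.6 + 204.4) = 7.98 V.

V ≈ 7.98 V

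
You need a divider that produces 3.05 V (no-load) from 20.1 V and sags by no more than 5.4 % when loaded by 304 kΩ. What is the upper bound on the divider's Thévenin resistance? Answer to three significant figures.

R_th ≤ 17.4 kΩ

Loading drop = R_th/(R_th + R_L) ≤ 0.0540, so R_th ≤ R_L · ε/(1−ε) = 304 kΩ × 0.0540/0.9460 = 17.4 kΩ.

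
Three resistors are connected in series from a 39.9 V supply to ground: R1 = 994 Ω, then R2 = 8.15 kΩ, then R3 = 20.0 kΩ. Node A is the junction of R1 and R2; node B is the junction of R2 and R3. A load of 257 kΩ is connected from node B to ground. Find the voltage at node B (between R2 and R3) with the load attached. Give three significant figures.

V ≈ 26.7 V

At node B, R3 is in parallel with the load: R3‖R_L = 18560 Ω.
Below node A the resistance is R2 + (R3‖R_L) = 26710 Ω, so V_A = 39.9 × 26710/27700 = 38.47 V.
Then V_B = V_A × (R3‖R_L)/(R2 + R3‖R_L) = 38.47 × 18560/26710 = 26.7 V.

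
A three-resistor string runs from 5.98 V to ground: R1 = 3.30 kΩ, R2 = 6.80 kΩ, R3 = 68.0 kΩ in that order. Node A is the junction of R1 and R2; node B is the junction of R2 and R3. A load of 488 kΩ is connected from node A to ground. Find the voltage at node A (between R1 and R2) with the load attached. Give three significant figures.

V ≈ 5.69 V

Below node A the series string R2+R3 = 74.80 kΩ sits in parallel with the 488 kΩ load: 64.86 kΩ.
V_A = 5.98 × 64.86/(3.30 + 64.86) = 5.69 V.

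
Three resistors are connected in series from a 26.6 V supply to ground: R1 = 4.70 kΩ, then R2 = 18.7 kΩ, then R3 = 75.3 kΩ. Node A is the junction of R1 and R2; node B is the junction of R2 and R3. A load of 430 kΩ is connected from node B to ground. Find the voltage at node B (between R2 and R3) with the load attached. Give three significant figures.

V ≈ 19.5 V

At node B, R3 is in parallel with the load: R3‖R_L = 64.08 kΩ.
Below node A the resistance is R2 + (R3‖R_L) = 82.78 kΩ, so V_A = 26.6 × 82.78/87.48 = 25.17 V.
Then V_B = V_A × (R3‖R_L)/(R2 + R3‖R_L) = 25.17 × 64.08/82.78 = 19.5 V.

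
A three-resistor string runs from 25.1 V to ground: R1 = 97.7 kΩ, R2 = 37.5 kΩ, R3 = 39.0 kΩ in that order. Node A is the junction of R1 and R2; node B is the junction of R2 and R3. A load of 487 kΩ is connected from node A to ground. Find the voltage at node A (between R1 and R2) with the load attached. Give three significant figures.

V ≈ 10.1 V

Below node A the series string R2+R3 = 76.50 kΩ sits in parallel with the 487 kΩ load: 66.11 kΩ.
V_A = 25.1 × 66.11/(97.7 + 66.11) = 10.1 V.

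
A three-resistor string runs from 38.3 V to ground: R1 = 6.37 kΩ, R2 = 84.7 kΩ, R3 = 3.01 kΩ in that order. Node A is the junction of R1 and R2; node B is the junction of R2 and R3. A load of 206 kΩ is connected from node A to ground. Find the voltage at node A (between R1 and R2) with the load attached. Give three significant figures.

V ≈ 34.7 V

Below node A the series string R2+R3 = 87.71 kΩ sits in parallel with the 206 kΩ load: 61.52 kΩ.
V_A = 38.3 × 61.52/(6.37 + 61.52) = 34.7 V.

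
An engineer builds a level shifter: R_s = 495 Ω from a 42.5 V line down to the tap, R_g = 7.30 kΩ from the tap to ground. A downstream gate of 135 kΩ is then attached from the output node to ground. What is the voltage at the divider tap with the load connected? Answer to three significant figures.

V_out ≈ 39.7 V

The load sits in parallel with R_g: R_g‖R_L = (7300 × 135000) / (7300 + 135000) = 6926 Ω.
V_out = 42.5 × 6926 / (495 + 6926) = 42.5 × 6926/7421 = 39.7 V.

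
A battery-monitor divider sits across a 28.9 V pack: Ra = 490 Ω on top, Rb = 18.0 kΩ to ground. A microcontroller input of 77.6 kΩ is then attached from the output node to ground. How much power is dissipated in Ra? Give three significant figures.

P ≈ 1.79 mW

Total resistance from the source is Ra + (Rb‖R_L) = 15100 Ω, so I = 28.9/15100 Ω = 1.914 mA.
P = I²·Ra = (1.914 mA)² × 490 Ω = 1.79 mW.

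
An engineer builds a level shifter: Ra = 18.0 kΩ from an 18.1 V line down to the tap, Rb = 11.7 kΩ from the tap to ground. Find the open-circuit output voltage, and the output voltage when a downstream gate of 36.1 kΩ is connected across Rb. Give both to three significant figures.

Open-circuit: V = 18.1 × 11.7/(18.0 + 11.7) = 7.13 V.
With the load, Rb becomes Rb‖R_L = 8.836 kΩ, so V = 18.1 × 8.836/26.84 = 5.96 V.

Unloaded: 7.13 V; loaded: 5.96 V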